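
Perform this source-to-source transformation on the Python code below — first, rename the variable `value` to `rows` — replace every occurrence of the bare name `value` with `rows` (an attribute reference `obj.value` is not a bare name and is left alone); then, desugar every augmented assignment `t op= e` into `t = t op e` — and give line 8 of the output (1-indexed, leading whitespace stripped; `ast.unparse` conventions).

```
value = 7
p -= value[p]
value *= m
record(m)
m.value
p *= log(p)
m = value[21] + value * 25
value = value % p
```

Transformed code:
rows = 7
p = p - rows[p]
rows = rows * m
record(m)
m.value
p = p * log(p)
m = rows[21] + rows * 25
rows = rows % p

rows = rows % p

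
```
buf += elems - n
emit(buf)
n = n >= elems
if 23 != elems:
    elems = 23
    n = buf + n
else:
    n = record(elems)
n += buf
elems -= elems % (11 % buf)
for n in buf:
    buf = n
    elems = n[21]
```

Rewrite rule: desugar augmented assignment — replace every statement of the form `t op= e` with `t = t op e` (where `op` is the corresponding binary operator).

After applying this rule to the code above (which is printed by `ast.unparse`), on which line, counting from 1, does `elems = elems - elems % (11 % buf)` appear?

10

Transformed code:
buf = buf + (elems - n)
emit(buf)
n = n >= elems
if 23 != elems:
    elems = 23
    n = buf + n
else:
    n = record(elems)
n = n + buf
elems = elems - elems % (11 % buf)
for n in buf:
    buf = n
    elems = n[21]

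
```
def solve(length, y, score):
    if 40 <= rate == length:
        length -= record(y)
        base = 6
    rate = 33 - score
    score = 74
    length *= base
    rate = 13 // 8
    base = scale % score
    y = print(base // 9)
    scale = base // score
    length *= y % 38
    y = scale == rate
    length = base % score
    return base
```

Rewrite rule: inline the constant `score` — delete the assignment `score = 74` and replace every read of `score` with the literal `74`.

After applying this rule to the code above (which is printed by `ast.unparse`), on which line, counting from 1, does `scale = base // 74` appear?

Transformed code:
def solve(length, y, score):
    if 40 <= rate == length:
        length -= record(y)
        base = 6
    rate = 33 - 74
    length *= base
    rate = 13 // 8
    base = scale % 74
    y = print(base // 9)
    scale = base // 74
    length *= y % 38
    y = scale == rate
    length = base % 74
    return base

10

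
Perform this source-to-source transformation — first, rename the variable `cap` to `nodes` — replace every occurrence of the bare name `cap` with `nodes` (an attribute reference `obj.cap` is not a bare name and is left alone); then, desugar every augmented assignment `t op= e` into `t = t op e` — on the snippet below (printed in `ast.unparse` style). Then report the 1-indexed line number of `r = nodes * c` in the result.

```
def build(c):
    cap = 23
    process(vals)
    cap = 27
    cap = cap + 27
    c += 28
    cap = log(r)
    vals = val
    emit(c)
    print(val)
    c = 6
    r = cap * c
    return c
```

12

Transformed code:
def build(c):
    nodes = 23
    process(vals)
    nodes = 27
    nodes = nodes + 27
    c = c + 28
    nodes = log(r)
    vals = val
    emit(c)
    print(val)
    c = 6
    r = nodes * c
    return c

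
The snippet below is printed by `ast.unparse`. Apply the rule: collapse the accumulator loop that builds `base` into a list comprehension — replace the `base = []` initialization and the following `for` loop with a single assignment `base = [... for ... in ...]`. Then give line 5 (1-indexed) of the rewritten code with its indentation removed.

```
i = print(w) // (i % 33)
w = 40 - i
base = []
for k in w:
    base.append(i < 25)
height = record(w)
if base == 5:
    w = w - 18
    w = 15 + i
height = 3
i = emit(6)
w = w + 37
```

Transformed code:
i = print(w) // (i % 33)
w = 40 - i
base = [i < 25 for k in w]
height = record(w)
if base == 5:
    w = w - 18
    w = 15 + i
height = 3
i = emit(6)
w = w + 37

if base == 5:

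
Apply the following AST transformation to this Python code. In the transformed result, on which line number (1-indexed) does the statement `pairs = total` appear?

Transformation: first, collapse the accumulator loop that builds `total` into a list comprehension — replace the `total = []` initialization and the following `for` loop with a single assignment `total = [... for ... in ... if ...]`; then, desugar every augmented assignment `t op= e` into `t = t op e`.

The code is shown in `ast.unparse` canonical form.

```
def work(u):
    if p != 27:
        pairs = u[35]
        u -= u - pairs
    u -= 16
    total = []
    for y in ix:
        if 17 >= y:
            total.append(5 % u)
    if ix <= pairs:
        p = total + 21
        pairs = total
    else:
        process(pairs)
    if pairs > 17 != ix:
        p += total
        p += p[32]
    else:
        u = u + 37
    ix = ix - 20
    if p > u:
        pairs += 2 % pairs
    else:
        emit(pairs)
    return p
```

Transformed code:
def work(u):
    if p != 27:
        pairs = u[35]
        u = u - (u - pairs)
    u = u - 16
    total = [5 % u for y in ix if 17 >= y]
    if ix <= pairs:
        p = total + 21
        pairs = total
    else:
        process(pairs)
    if pairs > 17 != ix:
        p = p + total
        p = p + p[32]
    else:
        u = u + 37
    ix = ix - 20
    if p > u:
        pairs = pairs + 2 % pairs
    else:
        emit(pairs)
    return p

9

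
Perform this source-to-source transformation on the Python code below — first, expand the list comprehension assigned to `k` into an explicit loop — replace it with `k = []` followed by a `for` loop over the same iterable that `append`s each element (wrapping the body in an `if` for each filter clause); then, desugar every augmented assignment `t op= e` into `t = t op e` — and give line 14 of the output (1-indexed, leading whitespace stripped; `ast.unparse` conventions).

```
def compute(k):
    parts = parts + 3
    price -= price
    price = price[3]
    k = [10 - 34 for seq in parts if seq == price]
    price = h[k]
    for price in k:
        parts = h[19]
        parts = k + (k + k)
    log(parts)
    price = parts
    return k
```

price = parts

Transformed code:
def compute(k):
    parts = parts + 3
    price = price - price
    price = price[3]
    k = []
    for seq in parts:
        if seq == price:
            k.append(10 - 34)
    price = h[k]
    for price in k:
        parts = h[19]
        parts = k + (k + k)
    log(parts)
    price = parts
    return k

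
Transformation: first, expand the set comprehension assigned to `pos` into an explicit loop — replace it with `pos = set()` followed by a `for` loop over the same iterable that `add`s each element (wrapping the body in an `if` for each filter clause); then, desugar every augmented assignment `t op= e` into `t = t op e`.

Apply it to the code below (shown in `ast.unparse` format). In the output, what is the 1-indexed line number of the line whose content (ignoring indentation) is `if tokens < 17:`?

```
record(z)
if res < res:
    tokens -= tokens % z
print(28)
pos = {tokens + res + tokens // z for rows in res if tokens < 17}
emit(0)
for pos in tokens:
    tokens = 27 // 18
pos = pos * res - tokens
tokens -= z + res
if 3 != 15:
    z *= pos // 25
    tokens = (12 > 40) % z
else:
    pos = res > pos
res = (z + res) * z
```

7

Transformed code:
record(z)
if res < res:
    tokens = tokens - tokens % z
print(28)
pos = set()
for rows in res:
    if tokens < 17:
        pos.add(tokens + res + tokens // z)
emit(0)
for pos in tokens:
    tokens = 27 // 18
pos = pos * res - tokens
tokens = tokens - (z + res)
if 3 != 15:
    z = z * (pos // 25)
    tokens = (12 > 40) % z
else:
    pos = res > pos
res = (z + res) * z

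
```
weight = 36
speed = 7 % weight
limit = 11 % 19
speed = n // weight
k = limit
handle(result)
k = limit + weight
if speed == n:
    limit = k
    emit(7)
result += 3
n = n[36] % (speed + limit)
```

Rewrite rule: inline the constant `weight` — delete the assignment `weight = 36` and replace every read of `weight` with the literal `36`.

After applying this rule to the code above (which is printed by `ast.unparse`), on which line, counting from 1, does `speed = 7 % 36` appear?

Transformed code:
speed = 7 % 36
limit = 11 % 19
speed = n // 36
k = limit
handle(result)
k = limit + 36
if speed == n:
    limit = k
    emit(7)
result += 3
n = n[36] % (speed + limit)

1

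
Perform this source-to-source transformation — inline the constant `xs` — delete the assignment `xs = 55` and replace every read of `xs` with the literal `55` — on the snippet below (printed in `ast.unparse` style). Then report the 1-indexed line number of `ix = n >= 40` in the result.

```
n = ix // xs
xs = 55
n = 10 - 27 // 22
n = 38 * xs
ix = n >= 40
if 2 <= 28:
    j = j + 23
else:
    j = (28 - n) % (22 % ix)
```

4

Transformed code:
n = ix // 55
n = 10 - 27 // 22
n = 38 * 55
ix = n >= 40
if 2 <= 28:
    j = j + 23
else:
    j = (28 - n) % (22 % ix)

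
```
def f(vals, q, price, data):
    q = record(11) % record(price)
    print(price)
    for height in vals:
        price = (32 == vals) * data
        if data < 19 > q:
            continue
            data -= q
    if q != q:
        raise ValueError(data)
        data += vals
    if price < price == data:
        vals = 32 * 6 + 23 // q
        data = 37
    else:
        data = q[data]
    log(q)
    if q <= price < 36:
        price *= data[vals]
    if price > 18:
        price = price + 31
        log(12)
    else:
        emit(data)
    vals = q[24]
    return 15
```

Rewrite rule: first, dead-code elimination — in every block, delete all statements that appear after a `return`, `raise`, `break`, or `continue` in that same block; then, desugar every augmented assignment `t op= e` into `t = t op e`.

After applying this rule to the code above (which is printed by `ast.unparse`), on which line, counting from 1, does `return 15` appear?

24

Transformed code:
def f(vals, q, price, data):
    q = record(11) % record(price)
    print(price)
    for height in vals:
        price = (32 == vals) * data
        if data < 19 > q:
            continue
    if q != q:
        raise ValueError(data)
    if price < price == data:
        vals = 32 * 6 + 23 // q
        data = 37
    else:
        data = q[data]
    log(q)
    if q <= price < 36:
        price = price * data[vals]
    if price > 18:
        price = price + 31
        log(12)
    else:
        emit(data)
    vals = q[24]
    return 15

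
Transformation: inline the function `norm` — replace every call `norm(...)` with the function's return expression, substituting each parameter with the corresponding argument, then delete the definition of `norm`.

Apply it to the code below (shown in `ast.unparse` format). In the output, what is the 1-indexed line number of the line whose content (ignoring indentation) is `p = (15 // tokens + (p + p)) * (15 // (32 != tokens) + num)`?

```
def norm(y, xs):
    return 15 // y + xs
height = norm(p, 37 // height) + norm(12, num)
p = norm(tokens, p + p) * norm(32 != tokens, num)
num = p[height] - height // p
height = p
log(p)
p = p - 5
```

2

Transformed code:
height = 15 // p + 37 // height + (15 // 12 + num)
p = (15 // tokens + (p + p)) * (15 // (32 != tokens) + num)
num = p[height] - height // p
height = p
log(p)
p = p - 5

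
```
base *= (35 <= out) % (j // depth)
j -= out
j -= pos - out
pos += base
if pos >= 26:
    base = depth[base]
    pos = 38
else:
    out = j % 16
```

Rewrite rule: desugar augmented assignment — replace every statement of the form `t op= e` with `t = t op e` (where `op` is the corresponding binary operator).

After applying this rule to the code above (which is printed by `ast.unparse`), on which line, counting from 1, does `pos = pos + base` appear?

4

Transformed code:
base = base * ((35 <= out) % (j // depth))
j = j - out
j = j - (pos - out)
pos = pos + base
if pos >= 26:
    base = depth[base]
    pos = 38
else:
    out = j % 16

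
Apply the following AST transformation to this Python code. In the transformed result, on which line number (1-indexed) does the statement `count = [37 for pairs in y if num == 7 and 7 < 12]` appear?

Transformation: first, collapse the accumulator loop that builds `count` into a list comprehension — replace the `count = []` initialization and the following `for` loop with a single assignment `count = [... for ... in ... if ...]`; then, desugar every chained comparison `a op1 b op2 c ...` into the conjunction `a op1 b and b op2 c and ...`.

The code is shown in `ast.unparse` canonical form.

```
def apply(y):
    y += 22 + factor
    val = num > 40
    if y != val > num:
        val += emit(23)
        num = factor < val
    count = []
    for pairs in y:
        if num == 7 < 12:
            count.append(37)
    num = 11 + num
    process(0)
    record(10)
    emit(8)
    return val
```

7

Transformed code:
def apply(y):
    y += 22 + factor
    val = num > 40
    if y != val and val > num:
        val += emit(23)
        num = factor < val
    count = [37 for pairs in y if num == 7 and 7 < 12]
    num = 11 + num
    process(0)
    record(10)
    emit(8)
    return val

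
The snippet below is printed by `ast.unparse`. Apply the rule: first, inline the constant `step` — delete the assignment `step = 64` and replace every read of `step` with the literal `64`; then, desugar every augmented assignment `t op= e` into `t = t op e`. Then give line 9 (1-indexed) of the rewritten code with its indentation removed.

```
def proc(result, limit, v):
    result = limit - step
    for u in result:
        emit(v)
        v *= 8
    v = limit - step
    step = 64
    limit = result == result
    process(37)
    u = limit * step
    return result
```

Transformed code:
def proc(result, limit, v):
    result = limit - 64
    for u in result:
        emit(v)
        v = v * 8
    v = limit - 64
    limit = result == result
    process(37)
    u = limit * 64
    return result

u = limit * 64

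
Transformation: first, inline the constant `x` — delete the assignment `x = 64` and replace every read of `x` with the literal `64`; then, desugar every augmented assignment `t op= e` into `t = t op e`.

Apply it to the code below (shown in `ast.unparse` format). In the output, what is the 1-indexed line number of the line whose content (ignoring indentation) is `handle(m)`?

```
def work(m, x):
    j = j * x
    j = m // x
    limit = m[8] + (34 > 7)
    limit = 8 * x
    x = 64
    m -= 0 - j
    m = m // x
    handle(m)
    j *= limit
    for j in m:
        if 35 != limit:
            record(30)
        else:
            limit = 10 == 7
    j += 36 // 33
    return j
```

8

Transformed code:
def work(m, x):
    j = j * 64
    j = m // 64
    limit = m[8] + (34 > 7)
    limit = 8 * 64
    m = m - (0 - j)
    m = m // 64
    handle(m)
    j = j * limit
    for j in m:
        if 35 != limit:
            record(30)
        else:
            limit = 10 == 7
    j = j + 36 // 33
    return j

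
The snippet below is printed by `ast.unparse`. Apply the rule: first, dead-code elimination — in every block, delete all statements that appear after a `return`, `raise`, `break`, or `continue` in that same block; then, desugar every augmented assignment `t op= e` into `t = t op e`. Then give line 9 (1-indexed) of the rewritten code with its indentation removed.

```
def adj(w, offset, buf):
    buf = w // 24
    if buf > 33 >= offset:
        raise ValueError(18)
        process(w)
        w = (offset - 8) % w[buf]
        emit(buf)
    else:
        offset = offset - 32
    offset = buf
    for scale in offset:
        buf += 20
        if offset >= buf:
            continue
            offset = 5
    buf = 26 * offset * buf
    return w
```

buf = buf + 20

Transformed code:
def adj(w, offset, buf):
    buf = w // 24
    if buf > 33 >= offset:
        raise ValueError(18)
    else:
        offset = offset - 32
    offset = buf
    for scale in offset:
        buf = buf + 20
        if offset >= buf:
            continue
    buf = 26 * offset * buf
    return w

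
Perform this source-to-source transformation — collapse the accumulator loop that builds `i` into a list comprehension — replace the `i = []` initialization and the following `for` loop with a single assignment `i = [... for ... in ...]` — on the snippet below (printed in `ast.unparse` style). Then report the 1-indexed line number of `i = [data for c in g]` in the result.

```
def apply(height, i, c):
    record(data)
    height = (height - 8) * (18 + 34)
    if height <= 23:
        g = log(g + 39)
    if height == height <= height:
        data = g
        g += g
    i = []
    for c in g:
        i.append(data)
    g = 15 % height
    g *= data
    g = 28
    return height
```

Transformed code:
def apply(height, i, c):
    record(data)
    height = (height - 8) * (18 + 34)
    if height <= 23:
        g = log(g + 39)
    if height == height <= height:
        data = g
        g += g
    i = [data for c in g]
    g = 15 % height
    g *= data
    g = 28
    return height

9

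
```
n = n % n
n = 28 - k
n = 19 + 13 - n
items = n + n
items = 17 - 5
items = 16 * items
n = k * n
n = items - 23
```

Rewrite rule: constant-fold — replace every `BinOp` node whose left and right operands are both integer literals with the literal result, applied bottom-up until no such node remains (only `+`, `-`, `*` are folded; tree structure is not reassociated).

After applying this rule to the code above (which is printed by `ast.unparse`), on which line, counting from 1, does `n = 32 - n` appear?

Transformed code:
n = n % n
n = 28 - k
n = 32 - n
items = n + n
items = 12
items = 16 * items
n = k * n
n = items - 23

3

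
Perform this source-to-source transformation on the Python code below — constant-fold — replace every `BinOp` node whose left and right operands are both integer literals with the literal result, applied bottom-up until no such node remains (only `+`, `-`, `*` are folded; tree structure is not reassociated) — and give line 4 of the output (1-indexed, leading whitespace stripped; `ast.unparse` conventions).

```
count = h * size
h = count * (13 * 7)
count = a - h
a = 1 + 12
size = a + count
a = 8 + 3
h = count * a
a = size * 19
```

Transformed code:
count = h * size
h = count * 91
count = a - h
a = 13
size = a + count
a = 11
h = count * a
a = size * 19

a = 13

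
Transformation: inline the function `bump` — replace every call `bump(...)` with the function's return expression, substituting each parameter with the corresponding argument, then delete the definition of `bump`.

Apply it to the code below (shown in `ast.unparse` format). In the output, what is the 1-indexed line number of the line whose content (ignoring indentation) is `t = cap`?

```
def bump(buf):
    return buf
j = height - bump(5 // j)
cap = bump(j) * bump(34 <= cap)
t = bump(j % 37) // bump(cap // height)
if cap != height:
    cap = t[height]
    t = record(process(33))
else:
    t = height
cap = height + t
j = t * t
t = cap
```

11

Transformed code:
j = height - 5 // j
cap = j * (34 <= cap)
t = j % 37 // (cap // height)
if cap != height:
    cap = t[height]
    t = record(process(33))
else:
    t = height
cap = height + t
j = t * t
t = cap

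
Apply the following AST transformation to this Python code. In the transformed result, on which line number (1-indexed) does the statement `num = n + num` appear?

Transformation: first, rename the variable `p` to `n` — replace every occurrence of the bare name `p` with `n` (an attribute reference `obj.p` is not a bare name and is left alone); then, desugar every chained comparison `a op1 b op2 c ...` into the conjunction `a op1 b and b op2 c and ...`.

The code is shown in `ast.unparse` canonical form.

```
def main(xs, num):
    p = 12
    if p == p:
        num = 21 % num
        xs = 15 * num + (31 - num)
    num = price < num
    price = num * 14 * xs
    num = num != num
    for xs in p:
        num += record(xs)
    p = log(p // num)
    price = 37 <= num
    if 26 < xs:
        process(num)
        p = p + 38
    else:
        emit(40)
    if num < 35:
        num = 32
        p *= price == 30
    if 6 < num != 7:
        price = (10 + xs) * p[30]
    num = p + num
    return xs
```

23

Transformed code:
def main(xs, num):
    n = 12
    if n == n:
        num = 21 % num
        xs = 15 * num + (31 - num)
    num = price < num
    price = num * 14 * xs
    num = num != num
    for xs in n:
        num += record(xs)
    n = log(n // num)
    price = 37 <= num
    if 26 < xs:
        process(num)
        n = n + 38
    else:
        emit(40)
    if num < 35:
        num = 32
        n *= price == 30
    if 6 < num and num != 7:
        price = (10 + xs) * n[30]
    num = n + num
    return xs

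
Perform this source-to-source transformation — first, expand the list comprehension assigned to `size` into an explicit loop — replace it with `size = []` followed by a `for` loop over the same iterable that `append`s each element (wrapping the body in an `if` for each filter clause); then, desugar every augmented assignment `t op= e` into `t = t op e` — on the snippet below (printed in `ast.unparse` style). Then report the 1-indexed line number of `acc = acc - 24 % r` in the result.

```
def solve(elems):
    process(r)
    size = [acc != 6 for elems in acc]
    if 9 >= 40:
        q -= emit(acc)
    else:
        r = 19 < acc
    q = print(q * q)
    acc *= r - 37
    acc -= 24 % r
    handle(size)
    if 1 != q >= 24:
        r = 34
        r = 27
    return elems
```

12

Transformed code:
def solve(elems):
    process(r)
    size = []
    for elems in acc:
        size.append(acc != 6)
    if 9 >= 40:
        q = q - emit(acc)
    else:
        r = 19 < acc
    q = print(q * q)
    acc = acc * (r - 37)
    acc = acc - 24 % r
    handle(size)
    if 1 != q >= 24:
        r = 34
        r = 27
    return elems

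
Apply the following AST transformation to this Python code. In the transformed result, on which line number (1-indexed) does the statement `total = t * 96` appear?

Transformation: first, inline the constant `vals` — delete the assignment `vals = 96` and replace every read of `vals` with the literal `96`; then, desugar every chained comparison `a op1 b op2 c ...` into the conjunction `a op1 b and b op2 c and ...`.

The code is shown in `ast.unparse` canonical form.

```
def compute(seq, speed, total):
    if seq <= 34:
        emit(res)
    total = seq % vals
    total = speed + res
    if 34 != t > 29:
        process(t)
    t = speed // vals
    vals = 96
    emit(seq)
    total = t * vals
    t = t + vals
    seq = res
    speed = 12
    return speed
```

10

Transformed code:
def compute(seq, speed, total):
    if seq <= 34:
        emit(res)
    total = seq % 96
    total = speed + res
    if 34 != t and t > 29:
        process(t)
    t = speed // 96
    emit(seq)
    total = t * 96
    t = t + 96
    seq = res
    speed = 12
    return speed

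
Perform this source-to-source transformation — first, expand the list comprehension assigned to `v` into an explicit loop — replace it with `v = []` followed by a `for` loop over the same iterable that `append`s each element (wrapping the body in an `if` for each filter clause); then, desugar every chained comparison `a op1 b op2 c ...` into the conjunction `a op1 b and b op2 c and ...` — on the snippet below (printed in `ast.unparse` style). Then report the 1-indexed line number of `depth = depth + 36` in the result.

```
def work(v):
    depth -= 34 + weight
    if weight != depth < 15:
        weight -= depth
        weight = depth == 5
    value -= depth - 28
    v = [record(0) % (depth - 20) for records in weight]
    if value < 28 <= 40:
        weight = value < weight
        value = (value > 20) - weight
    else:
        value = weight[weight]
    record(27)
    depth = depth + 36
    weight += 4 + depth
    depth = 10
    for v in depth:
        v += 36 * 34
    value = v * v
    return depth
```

16

Transformed code:
def work(v):
    depth -= 34 + weight
    if weight != depth and depth < 15:
        weight -= depth
        weight = depth == 5
    value -= depth - 28
    v = []
    for records in weight:
        v.append(record(0) % (depth - 20))
    if value < 28 and 28 <= 40:
        weight = value < weight
        value = (value > 20) - weight
    else:
        value = weight[weight]
    record(27)
    depth = depth + 36
    weight += 4 + depth
    depth = 10
    for v in depth:
        v += 36 * 34
    value = v * v
    return depth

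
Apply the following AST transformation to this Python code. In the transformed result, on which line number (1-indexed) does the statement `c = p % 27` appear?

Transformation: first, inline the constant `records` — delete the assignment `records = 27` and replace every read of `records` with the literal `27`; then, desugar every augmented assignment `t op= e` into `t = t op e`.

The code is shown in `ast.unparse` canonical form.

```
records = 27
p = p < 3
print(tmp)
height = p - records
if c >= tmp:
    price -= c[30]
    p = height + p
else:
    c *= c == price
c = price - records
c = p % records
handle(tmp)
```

Transformed code:
p = p < 3
print(tmp)
height = p - 27
if c >= tmp:
    price = price - c[30]
    p = height + p
else:
    c = c * (c == price)
c = price - 27
c = p % 27
handle(tmp)

10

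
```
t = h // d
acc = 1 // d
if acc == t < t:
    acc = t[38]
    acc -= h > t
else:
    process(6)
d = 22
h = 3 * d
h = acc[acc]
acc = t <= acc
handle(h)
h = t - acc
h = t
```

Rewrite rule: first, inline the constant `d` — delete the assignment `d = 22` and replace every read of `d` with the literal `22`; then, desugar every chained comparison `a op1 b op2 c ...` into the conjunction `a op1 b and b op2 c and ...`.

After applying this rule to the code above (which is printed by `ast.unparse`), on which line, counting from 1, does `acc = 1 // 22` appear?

2

Transformed code:
t = h // 22
acc = 1 // 22
if acc == t and t < t:
    acc = t[38]
    acc -= h > t
else:
    process(6)
h = 3 * 22
h = acc[acc]
acc = t <= acc
handle(h)
h = t - acc
h = t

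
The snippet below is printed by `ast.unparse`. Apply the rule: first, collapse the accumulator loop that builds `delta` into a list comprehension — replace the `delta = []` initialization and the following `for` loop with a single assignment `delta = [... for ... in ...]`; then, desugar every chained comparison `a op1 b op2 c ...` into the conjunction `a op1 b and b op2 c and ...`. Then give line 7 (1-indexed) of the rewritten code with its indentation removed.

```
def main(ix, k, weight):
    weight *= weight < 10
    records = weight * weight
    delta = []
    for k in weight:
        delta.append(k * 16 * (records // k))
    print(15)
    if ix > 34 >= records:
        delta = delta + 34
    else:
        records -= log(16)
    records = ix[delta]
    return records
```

Transformed code:
def main(ix, k, weight):
    weight *= weight < 10
    records = weight * weight
    delta = [k * 16 * (records // k) for k in weight]
    print(15)
    if ix > 34 and 34 >= records:
        delta = delta + 34
    else:
        records -= log(16)
    records = ix[delta]
    return records

delta = delta + 34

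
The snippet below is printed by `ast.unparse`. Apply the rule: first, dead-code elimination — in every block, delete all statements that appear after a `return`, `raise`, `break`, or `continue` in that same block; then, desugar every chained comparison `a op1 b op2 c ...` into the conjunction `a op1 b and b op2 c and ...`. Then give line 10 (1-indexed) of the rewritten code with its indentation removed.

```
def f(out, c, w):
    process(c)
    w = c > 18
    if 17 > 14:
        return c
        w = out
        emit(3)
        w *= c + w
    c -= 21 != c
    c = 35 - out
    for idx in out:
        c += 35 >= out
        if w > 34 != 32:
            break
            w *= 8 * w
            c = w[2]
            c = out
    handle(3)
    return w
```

if w > 34 and 34 != 32:

Transformed code:
def f(out, c, w):
    process(c)
    w = c > 18
    if 17 > 14:
        return c
    c -= 21 != c
    c = 35 - out
    for idx in out:
        c += 35 >= out
        if w > 34 and 34 != 32:
            break
    handle(3)
    return w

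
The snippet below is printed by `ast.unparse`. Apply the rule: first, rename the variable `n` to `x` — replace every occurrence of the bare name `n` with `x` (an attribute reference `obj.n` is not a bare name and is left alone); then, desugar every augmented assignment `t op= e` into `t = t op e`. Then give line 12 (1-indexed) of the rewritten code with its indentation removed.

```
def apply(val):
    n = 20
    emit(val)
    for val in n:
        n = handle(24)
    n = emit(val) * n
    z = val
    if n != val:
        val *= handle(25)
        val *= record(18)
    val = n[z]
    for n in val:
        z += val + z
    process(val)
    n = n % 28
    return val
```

for x in val:

Transformed code:
def apply(val):
    x = 20
    emit(val)
    for val in x:
        x = handle(24)
    x = emit(val) * x
    z = val
    if x != val:
        val = val * handle(25)
        val = val * record(18)
    val = x[z]
    for x in val:
        z = z + (val + z)
    process(val)
    x = x % 28
    return val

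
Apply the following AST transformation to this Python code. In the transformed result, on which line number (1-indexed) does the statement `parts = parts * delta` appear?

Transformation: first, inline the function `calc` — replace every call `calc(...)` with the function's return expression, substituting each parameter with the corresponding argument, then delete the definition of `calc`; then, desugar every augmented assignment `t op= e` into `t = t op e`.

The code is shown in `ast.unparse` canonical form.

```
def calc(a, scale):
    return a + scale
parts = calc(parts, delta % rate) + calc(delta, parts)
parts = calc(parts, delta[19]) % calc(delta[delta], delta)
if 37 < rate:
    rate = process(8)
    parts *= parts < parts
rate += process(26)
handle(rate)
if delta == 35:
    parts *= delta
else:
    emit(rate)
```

9

Transformed code:
parts = parts + delta % rate + (delta + parts)
parts = (parts + delta[19]) % (delta[delta] + delta)
if 37 < rate:
    rate = process(8)
    parts = parts * (parts < parts)
rate = rate + process(26)
handle(rate)
if delta == 35:
    parts = parts * delta
else:
    emit(rate)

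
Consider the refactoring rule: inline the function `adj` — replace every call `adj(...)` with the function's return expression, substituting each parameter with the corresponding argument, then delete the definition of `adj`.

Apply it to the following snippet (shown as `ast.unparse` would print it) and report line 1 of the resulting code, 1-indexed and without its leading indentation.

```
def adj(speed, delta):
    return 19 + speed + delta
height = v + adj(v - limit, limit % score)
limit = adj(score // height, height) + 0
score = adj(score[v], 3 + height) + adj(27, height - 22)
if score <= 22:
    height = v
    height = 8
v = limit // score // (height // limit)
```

height = v + (19 + (v - limit) + limit % score)

Transformed code:
height = v + (19 + (v - limit) + limit % score)
limit = 19 + score // height + height + 0
score = 19 + score[v] + (3 + height) + (19 + 27 + (height - 22))
if score <= 22:
    height = v
    height = 8
v = limit // score // (height // limit)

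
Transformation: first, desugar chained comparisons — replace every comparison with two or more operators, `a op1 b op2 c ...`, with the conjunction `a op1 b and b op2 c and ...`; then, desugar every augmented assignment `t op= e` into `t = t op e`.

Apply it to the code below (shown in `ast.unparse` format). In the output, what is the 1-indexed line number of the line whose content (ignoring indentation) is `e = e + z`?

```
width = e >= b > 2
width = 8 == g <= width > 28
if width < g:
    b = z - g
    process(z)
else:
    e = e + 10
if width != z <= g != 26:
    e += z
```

Transformed code:
width = e >= b and b > 2
width = 8 == g and g <= width and (width > 28)
if width < g:
    b = z - g
    process(z)
else:
    e = e + 10
if width != z and z <= g and (g != 26):
    e = e + z

9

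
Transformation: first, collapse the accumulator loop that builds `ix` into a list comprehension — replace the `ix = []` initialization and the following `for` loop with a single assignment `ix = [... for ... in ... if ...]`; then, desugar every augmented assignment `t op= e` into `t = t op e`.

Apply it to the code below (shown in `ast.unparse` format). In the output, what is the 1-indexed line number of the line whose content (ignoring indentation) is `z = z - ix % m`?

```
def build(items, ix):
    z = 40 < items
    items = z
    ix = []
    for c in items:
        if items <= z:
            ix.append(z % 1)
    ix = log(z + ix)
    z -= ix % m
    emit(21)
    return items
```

6

Transformed code:
def build(items, ix):
    z = 40 < items
    items = z
    ix = [z % 1 for c in items if items <= z]
    ix = log(z + ix)
    z = z - ix % m
    emit(21)
    return items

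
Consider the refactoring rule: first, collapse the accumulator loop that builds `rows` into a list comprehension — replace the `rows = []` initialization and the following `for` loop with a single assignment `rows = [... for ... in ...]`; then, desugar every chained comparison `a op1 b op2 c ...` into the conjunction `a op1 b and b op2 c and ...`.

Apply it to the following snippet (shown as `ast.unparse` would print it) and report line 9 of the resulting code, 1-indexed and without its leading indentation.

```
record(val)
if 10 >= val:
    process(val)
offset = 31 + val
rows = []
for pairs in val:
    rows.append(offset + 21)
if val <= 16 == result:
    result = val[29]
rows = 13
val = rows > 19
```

val = rows > 19

Transformed code:
record(val)
if 10 >= val:
    process(val)
offset = 31 + val
rows = [offset + 21 for pairs in val]
if val <= 16 and 16 == result:
    result = val[29]
rows = 13
val = rows > 19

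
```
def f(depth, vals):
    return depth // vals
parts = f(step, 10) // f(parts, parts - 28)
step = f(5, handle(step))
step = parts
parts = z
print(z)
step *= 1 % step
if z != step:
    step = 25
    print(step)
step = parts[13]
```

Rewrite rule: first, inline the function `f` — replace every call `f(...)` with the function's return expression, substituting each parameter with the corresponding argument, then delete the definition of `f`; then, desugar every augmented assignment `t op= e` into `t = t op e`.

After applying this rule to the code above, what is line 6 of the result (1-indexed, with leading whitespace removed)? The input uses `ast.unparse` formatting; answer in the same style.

Transformed code:
parts = step // 10 // (parts // (parts - 28))
step = 5 // handle(step)
step = parts
parts = z
print(z)
step = step * (1 % step)
if z != step:
    step = 25
    print(step)
step = parts[13]

step = step * (1 % step)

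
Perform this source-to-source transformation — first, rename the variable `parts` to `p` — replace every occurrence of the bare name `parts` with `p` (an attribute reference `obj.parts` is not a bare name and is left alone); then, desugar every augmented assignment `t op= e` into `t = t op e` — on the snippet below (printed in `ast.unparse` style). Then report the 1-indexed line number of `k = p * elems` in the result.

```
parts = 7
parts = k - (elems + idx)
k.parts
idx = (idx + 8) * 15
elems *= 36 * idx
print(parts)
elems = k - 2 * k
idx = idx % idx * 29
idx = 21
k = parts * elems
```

Transformed code:
p = 7
p = k - (elems + idx)
k.parts
idx = (idx + 8) * 15
elems = elems * (36 * idx)
print(p)
elems = k - 2 * k
idx = idx % idx * 29
idx = 21
k = p * elems

10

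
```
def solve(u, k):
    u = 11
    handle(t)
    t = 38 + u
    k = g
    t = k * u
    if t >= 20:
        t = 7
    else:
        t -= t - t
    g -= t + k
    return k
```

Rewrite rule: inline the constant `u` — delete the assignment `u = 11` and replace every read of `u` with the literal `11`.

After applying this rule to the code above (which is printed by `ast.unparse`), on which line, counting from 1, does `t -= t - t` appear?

Transformed code:
def solve(u, k):
    handle(t)
    t = 38 + 11
    k = g
    t = k * 11
    if t >= 20:
        t = 7
    else:
        t -= t - t
    g -= t + k
    return k

9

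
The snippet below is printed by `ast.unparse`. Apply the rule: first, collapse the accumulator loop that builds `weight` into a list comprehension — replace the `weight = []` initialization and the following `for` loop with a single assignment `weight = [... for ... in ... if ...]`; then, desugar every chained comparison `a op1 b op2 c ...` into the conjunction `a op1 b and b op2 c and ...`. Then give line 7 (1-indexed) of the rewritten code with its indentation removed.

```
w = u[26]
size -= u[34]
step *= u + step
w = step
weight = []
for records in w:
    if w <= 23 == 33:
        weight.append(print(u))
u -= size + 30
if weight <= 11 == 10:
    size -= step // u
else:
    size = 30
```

if weight <= 11 and 11 == 10:

Transformed code:
w = u[26]
size -= u[34]
step *= u + step
w = step
weight = [print(u) for records in w if w <= 23 and 23 == 33]
u -= size + 30
if weight <= 11 and 11 == 10:
    size -= step // u
else:
    size = 30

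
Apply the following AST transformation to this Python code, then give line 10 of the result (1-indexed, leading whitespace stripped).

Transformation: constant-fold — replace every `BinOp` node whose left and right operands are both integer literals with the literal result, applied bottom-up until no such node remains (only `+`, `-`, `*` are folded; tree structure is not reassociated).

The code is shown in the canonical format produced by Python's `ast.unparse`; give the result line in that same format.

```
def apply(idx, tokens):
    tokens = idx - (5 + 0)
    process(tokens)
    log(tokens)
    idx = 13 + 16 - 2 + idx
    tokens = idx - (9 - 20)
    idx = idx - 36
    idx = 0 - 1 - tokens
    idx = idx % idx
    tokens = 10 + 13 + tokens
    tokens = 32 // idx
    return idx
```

Transformed code:
def apply(idx, tokens):
    tokens = idx - 5
    process(tokens)
    log(tokens)
    idx = 27 + idx
    tokens = idx - -11
    idx = idx - 36
    idx = -1 - tokens
    idx = idx % idx
    tokens = 23 + tokens
    tokens = 32 // idx
    return idx

tokens = 23 + tokens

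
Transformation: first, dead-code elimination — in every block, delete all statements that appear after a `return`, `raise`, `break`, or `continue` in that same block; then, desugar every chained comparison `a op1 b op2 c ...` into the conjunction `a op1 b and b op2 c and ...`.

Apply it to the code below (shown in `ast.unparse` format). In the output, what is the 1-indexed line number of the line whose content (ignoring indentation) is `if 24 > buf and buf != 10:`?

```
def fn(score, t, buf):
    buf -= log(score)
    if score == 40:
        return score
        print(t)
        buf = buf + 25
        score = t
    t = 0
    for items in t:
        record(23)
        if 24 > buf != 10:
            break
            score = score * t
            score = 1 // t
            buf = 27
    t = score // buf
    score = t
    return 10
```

Transformed code:
def fn(score, t, buf):
    buf -= log(score)
    if score == 40:
        return score
    t = 0
    for items in t:
        record(23)
        if 24 > buf and buf != 10:
            break
    t = score // buf
    score = t
    return 10

8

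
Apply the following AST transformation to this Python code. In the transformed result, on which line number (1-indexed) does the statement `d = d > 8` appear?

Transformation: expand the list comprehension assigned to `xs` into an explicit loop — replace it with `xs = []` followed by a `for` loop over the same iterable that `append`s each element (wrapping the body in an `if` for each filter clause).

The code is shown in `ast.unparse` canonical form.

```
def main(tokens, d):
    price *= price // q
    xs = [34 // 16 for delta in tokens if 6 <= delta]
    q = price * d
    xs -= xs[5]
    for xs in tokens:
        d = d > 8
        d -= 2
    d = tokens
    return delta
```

10

Transformed code:
def main(tokens, d):
    price *= price // q
    xs = []
    for delta in tokens:
        if 6 <= delta:
            xs.append(34 // 16)
    q = price * d
    xs -= xs[5]
    for xs in tokens:
        d = d > 8
        d -= 2
    d = tokens
    return delta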